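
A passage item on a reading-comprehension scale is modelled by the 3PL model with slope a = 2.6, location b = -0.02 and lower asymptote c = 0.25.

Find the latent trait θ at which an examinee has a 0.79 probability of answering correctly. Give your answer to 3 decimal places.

P(θ) = c + (1 − c) · 1 / (1 + exp(−a(θ − b)))
Remove guessing floor: (0.79 − 0.25)/(1 − 0.25) = 0.7200
logit = ln(0.7200/0.2800) = 0.9445
θ = b + logit/(a) = -0.02 + 0.9445/2.6000 = 0.3433

0.343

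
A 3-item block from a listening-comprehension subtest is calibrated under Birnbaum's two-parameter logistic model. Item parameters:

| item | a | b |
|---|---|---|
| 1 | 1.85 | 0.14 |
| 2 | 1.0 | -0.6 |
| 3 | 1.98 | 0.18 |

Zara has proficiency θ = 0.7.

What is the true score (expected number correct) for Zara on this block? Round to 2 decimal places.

2.26

P(θ) = 1 / (1 + exp(−a(θ − b)))
P_1 = 1/(1+e^{-1.0360}) = 0.7381
P_2 = 1/(1+e^{-1.3000}) = 0.7858
P_3 = 1/(1+e^{-1.0296}) = 0.7368
E[score] = 0.7381 + 0.7858 + 0.7368 = 2.2608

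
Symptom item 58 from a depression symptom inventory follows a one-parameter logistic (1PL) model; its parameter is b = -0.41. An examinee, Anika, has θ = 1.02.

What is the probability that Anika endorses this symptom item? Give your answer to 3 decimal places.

0.807

P(θ) = 1 / (1 + exp(−(θ − b)))
Exponent: (1.02 − (-0.41)) = 1.4300
1/(1 + e^{-1.4300}) = 0.8069
P = 0.8069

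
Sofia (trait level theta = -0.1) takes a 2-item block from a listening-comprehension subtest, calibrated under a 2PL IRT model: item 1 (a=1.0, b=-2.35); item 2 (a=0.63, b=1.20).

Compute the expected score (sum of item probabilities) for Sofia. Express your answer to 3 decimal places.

1.211

P(theta) = 1 / (1 + exp(−a(theta − b)))
P_1 = 1/(1+e^{-2.2500}) = 0.9047
P_2 = 1/(1+e^{0.8190}) = 0.3060
E[score] = 0.9047 + 0.3060 = 1.2106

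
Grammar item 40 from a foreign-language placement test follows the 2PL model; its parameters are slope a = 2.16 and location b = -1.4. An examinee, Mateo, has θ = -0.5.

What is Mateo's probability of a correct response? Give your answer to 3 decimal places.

0.875

P(θ) = 1 / (1 + exp(−a(θ − b)))
Exponent: 2.16 × (-0.5 − (-1.4)) = 1.9440
1/(1 + e^{-1.9440}) = 0.8748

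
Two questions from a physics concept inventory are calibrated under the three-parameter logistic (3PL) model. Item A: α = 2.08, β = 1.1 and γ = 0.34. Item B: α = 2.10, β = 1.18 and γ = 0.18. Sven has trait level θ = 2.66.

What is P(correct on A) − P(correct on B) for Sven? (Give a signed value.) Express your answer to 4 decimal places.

P(θ) = γ + (1 − γ) · 1 / (1 + exp(−α(θ − β)))
P_A = 0.9752
P_B = 0.9649
P_A − P_B = 0.0103

0.0103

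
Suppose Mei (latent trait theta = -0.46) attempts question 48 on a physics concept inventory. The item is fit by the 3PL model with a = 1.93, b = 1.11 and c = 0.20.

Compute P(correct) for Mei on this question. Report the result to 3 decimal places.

P(theta) = c + (1 − c) · 1 / (1 + exp(−a(theta − b)))
Exponent: 1.93 × (-0.46 − 1.11) = -3.0301
1/(1 + e^{3.0301}) = 0.0461
P = 0.20 + 0.80 × 0.0461 = 0.2369

0.237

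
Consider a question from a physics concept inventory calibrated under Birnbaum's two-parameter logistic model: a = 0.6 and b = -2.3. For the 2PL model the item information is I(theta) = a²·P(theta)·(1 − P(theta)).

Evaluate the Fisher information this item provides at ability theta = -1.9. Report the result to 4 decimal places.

P = 1/(1+e^{-0.2400}) = 0.5597
P(1−P) = 0.5597 × 0.4403 = 0.2464
I = a² × P(1−P) = 0.6² × 0.2464 = 0.08872

0.0887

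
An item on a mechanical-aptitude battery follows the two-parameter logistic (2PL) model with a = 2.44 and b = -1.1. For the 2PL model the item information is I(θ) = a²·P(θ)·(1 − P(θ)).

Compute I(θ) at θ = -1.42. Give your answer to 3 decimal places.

1.283

P = 1/(1+e^{0.7808}) = 0.3141
P(1−P) = 0.3141 × 0.6859 = 0.2155
I = a² × P(1−P) = 2.44² × 0.2155 = 1.28276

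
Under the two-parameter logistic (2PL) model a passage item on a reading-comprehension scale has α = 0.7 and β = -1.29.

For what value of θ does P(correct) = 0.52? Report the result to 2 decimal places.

P(θ) = 1 / (1 + exp(−α(θ − β)))
logit = ln(0.5200/0.4800) = 0.0800
θ = β + logit/(α) = -1.29 + 0.0800/0.7000 = -1.1757

-1.18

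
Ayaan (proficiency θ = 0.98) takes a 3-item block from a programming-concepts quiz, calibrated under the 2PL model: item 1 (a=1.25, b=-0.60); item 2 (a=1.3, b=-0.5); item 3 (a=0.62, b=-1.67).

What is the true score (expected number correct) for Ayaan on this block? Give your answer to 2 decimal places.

2.59

P(θ) = 1 / (1 + exp(−a(θ − b)))
P_1 = 1/(1+e^{-1.9750}) = 0.8781
P_2 = 1/(1+e^{-1.9240}) = 0.8726
P_3 = 1/(1+e^{-1.6430}) = 0.8379
E[score] = 0.8781 + 0.8726 + 0.8379 = 2.5887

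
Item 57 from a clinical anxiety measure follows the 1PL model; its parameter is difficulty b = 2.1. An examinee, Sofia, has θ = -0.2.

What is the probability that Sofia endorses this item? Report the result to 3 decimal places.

0.091

P(θ) = 1 / (1 + exp(−(θ − b)))
Exponent: (-0.2 − 2.1) = -2.3000
1/(1 + e^{2.3000}) = 0.0911
P = 0.0911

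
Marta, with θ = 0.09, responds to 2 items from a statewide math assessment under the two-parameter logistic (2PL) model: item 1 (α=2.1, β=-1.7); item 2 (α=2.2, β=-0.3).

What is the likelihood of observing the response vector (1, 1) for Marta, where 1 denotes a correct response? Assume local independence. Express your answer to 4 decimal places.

P(θ) = 1 / (1 + exp(−α(θ − β)))
P_1 = 1/(1+e^{-3.7590}) = 0.9772
P_2 = 1/(1+e^{-0.8580}) = 0.7022
L = P_1 × P_2 = 0.9772 × 0.7022 = 0.68625

0.6862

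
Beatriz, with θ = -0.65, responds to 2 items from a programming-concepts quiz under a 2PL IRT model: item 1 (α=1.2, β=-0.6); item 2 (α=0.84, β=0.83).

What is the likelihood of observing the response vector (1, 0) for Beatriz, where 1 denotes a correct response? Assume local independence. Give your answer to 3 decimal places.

0.376

P(θ) = 1 / (1 + exp(−α(θ − β)))
P_1 = 1/(1+e^{0.0600}) = 0.4850
P_2 = 1/(1+e^{1.2432}) = 0.2239
L = P_1 × (1−P_2) = 0.4850 × 0.7761 = 0.37642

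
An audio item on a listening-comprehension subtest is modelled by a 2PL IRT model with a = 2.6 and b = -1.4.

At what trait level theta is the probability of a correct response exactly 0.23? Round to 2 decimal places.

P(theta) = 1 / (1 + exp(−a(theta − b)))
logit = ln(0.2300/0.7700) = -1.2083
theta = b + logit/(a) = -1.4 + (-1.2083)/2.6000 = -1.8647

-1.86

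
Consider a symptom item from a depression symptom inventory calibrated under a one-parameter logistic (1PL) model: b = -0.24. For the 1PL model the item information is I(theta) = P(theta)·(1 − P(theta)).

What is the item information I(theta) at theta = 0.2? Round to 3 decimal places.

0.238

P = 1/(1+e^{-0.4400}) = 0.6083
P(1−P) = 0.6083 × 0.3917 = 0.2383
I = P(1−P) = 0.23828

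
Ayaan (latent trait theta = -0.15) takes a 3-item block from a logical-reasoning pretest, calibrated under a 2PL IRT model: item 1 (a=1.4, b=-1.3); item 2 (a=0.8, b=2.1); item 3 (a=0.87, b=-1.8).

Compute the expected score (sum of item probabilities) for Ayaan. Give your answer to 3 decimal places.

1.783

P(theta) = 1 / (1 + exp(−a(theta − b)))
P_1 = 1/(1+e^{-1.6100}) = 0.8334
P_2 = 1/(1+e^{1.8000}) = 0.1419
P_3 = 1/(1+e^{-1.4355}) = 0.8078
E[score] = 0.8334 + 0.1419 + 0.8078 = 1.7830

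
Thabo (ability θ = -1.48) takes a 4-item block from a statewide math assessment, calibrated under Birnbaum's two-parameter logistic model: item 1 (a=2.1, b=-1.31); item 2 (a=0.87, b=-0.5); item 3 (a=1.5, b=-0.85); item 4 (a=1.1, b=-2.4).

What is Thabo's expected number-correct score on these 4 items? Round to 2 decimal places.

P(θ) = 1 / (1 + exp(−a(θ − b)))
P_1 = 1/(1+e^{0.3570}) = 0.4117
P_2 = 1/(1+e^{0.8526}) = 0.2989
P_3 = 1/(1+e^{0.9450}) = 0.2799
P_4 = 1/(1+e^{-1.0120}) = 0.7334
E[score] = 0.4117 + 0.2989 + 0.2799 + 0.7334 = 1.7239

1.72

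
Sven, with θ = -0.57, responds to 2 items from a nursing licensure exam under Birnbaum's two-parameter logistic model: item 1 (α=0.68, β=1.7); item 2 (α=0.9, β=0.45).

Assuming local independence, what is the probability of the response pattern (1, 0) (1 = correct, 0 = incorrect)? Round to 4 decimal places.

0.1258

P(θ) = 1 / (1 + exp(−α(θ − β)))
P_1 = 1/(1+e^{1.5436}) = 0.1760
P_2 = 1/(1+e^{0.9180}) = 0.2854
L = P_1 × (1−P_2) = 0.1760 × 0.7146 = 0.12578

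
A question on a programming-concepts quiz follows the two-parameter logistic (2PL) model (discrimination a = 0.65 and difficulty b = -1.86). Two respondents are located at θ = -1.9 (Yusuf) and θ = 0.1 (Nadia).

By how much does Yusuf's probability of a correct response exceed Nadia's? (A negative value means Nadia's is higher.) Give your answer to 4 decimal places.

P(θ) = 1 / (1 + exp(−a(θ − b)))
P(Yusuf) = 0.4935  [exponent -0.0260]
P(Nadia) = 0.7814  [exponent 1.2740]
Difference = 0.4935 − 0.7814 = -0.2879

-0.2879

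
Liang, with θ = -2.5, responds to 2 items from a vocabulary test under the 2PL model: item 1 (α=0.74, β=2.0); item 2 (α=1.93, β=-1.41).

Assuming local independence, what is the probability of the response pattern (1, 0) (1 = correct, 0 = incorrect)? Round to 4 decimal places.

P(θ) = 1 / (1 + exp(−α(θ − β)))
P_1 = 1/(1+e^{3.3300}) = 0.0346
P_2 = 1/(1+e^{2.1037}) = 0.1087
L = P_1 × (1−P_2) = 0.0346 × 0.8913 = 0.03080

0.0308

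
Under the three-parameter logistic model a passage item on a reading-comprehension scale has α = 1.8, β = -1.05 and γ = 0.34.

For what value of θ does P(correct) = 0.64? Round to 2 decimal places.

P(θ) = γ + (1 − γ) · 1 / (1 + exp(−α(θ − β)))
Remove guessing floor: (0.64 − 0.34)/(1 − 0.34) = 0.4545
logit = ln(0.4545/0.5455) = -0.1823
θ = β + logit/(α) = -1.05 + (-0.1823)/1.8000 = -1.1513

-1.15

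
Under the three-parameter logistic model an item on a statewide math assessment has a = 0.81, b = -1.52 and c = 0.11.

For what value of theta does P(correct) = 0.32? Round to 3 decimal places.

P(theta) = c + (1 − c) · 1 / (1 + exp(−a(theta − b)))
Remove guessing floor: (0.32 − 0.11)/(1 − 0.11) = 0.2360
logit = ln(0.2360/0.7640) = -1.1750
theta = b + logit/(a) = -1.52 + (-1.1750)/0.8100 = -2.9706

-2.971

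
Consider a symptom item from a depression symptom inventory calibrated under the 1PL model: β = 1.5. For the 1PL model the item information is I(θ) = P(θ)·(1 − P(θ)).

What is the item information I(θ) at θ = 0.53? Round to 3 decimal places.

P = 1/(1+e^{0.9700}) = 0.2749
P(1−P) = 0.2749 × 0.7251 = 0.1993
I = P(1−P) = 0.19932

0.199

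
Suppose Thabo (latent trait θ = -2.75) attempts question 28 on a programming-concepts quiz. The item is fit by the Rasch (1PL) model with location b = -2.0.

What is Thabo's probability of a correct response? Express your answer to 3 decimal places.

P(θ) = 1 / (1 + exp(−(θ − b)))
Exponent: (-2.75 − (-2.0)) = -0.7500
1/(1 + e^{0.7500}) = 0.3208
P = 0.3208

0.321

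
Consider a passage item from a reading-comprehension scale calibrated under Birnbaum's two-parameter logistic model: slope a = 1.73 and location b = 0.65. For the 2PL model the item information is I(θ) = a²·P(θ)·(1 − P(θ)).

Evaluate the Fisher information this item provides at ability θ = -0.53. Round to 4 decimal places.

P = 1/(1+e^{2.0414}) = 0.1149
P(1−P) = 0.1149 × 0.8851 = 0.1017
I = a² × P(1−P) = 1.73² × 0.1017 = 0.30443

0.3044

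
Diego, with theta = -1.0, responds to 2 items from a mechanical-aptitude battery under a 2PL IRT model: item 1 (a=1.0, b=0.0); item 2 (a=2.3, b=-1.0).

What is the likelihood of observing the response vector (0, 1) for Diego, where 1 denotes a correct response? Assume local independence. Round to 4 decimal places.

0.3655

P(theta) = 1 / (1 + exp(−a(theta − b)))
P_1 = 1/(1+e^{1.0000}) = 0.2689
P_2 = 1/(1+e^{0.0000}) = 0.5000
L = (1−P_1) × P_2 = 0.7311 × 0.5000 = 0.36553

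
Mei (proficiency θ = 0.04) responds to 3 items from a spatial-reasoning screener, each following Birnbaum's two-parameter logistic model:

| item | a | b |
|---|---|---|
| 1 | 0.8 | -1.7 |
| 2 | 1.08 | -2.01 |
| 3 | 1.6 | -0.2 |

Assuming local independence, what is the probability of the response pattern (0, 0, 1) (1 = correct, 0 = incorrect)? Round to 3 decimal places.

P(θ) = 1 / (1 + exp(−a(θ − b)))
P_1 = 1/(1+e^{-1.3920}) = 0.8009
P_2 = 1/(1+e^{-2.2140}) = 0.9015
P_3 = 1/(1+e^{-0.3840}) = 0.5948
L = (1−P_1) × (1−P_2) × P_3 = 0.1991 × 0.0985 × 0.5948 = 0.01166

0.012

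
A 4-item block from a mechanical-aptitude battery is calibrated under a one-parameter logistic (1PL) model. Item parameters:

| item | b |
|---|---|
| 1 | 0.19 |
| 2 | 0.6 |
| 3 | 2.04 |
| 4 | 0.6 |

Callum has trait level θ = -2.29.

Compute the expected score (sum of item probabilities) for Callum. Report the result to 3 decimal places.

P(θ) = 1 / (1 + exp(−(θ − b)))
P_1 = 1/(1+e^{2.4800}) = 0.0773
P_2 = 1/(1+e^{2.8900}) = 0.0527
P_3 = 1/(1+e^{4.3300}) = 0.0130
P_4 = 1/(1+e^{2.8900}) = 0.0527
E[score] = 0.0773 + 0.0527 + 0.0130 + 0.0527 = 0.1956

0.196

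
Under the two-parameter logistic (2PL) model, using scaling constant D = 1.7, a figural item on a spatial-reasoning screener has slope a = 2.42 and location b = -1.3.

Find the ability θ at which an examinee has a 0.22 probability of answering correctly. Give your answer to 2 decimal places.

-1.61

P(θ) = 1 / (1 + exp(−D·a(θ − b)))
logit = ln(0.2200/0.7800) = -1.2657
θ = b + logit/(1.7·a) = -1.3 + (-1.2657)/4.1140 = -1.6076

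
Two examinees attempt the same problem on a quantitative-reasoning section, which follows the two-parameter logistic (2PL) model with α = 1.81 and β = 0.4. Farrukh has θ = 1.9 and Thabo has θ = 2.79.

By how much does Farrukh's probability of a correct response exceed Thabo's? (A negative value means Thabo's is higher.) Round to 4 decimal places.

-0.0490

P(θ) = 1 / (1 + exp(−α(θ − β)))
P(Farrukh) = 0.9379  [exponent 2.7150]
P(Thabo) = 0.9870  [exponent 4.3259]
Difference = 0.9379 − 0.9870 = -0.0490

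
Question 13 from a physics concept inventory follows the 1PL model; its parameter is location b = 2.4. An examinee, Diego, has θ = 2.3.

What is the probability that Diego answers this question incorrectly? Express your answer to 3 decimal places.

0.525

P(θ) = 1 / (1 + exp(−(θ − b)))
Exponent: (2.3 − 2.4) = -0.1000
1/(1 + e^{0.1000}) = 0.4750
P = 0.4750
P(incorrect) = 1 − 0.4750 = 0.5250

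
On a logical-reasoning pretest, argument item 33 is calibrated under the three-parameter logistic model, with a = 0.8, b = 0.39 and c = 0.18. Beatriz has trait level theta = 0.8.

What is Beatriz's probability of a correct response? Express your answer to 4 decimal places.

P(theta) = c + (1 − c) · 1 / (1 + exp(−a(theta − b)))
Exponent: 0.8 × (0.8 − 0.39) = 0.3280
1/(1 + e^{-0.3280}) = 0.5813
P = 0.18 + 0.82 × 0.5813 = 0.6566

0.6566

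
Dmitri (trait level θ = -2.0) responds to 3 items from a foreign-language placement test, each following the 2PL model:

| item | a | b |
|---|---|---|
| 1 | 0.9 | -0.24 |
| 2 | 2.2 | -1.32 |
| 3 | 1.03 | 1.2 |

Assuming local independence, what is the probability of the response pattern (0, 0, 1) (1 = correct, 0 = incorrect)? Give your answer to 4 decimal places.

0.0242

P(θ) = 1 / (1 + exp(−a(θ − b)))
P_1 = 1/(1+e^{1.5840}) = 0.1702
P_2 = 1/(1+e^{1.4960}) = 0.1830
P_3 = 1/(1+e^{3.2960}) = 0.0357
L = (1−P_1) × (1−P_2) × P_3 = 0.8298 × 0.8170 × 0.0357 = 0.02421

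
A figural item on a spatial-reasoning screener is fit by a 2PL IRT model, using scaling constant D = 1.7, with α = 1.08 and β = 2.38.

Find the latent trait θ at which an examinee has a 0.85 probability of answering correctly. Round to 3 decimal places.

P(θ) = 1 / (1 + exp(−D·α(θ − β)))
logit = ln(0.8500/0.1500) = 1.7346
θ = β + logit/(1.7·α) = 2.38 + 1.7346/1.8360 = 3.3248

3.325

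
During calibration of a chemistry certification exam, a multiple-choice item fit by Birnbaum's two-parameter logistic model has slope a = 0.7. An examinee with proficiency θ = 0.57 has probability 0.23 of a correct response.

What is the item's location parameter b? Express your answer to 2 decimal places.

2.30

P(θ) = 1 / (1 + exp(−a(θ − b)))
logit(0.23) = ln(0.23/0.77) = -1.2083
b = θ − logit/(a) = 0.57 − (-1.2083)/0.7000 = 2.2962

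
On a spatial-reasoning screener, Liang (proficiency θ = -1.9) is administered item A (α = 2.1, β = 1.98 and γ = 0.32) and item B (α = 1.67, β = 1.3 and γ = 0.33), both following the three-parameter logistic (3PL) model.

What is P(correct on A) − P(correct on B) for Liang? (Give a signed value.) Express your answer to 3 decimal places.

-0.013

P(θ) = γ + (1 − γ) · 1 / (1 + exp(−α(θ − β)))
P_A = 0.3202
P_B = 0.3332
P_A − P_B = -0.0130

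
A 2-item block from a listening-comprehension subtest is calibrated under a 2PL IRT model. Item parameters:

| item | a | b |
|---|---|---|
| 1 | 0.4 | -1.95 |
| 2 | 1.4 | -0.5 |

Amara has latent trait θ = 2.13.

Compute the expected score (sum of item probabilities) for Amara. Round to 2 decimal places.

1.81

P(θ) = 1 / (1 + exp(−a(θ − b)))
P_1 = 1/(1+e^{-1.6320}) = 0.8364
P_2 = 1/(1+e^{-3.6820}) = 0.9754
E[score] = 0.8364 + 0.9754 = 1.8119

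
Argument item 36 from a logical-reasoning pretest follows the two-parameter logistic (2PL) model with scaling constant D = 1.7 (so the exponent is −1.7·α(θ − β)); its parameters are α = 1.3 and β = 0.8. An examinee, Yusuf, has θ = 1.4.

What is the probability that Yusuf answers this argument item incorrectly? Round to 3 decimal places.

0.210

P(θ) = 1 / (1 + exp(−D·α(θ − β)))
Exponent: 1.7 × 1.3 × (1.4 − 0.8) = 1.3260
1/(1 + e^{-1.3260}) = 0.7902
P = 0.7902
P(incorrect) = 1 − 0.7902 = 0.2098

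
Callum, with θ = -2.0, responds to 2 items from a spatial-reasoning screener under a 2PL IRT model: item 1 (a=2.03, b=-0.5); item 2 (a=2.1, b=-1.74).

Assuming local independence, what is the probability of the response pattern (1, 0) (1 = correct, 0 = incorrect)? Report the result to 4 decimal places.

0.0288

P(θ) = 1 / (1 + exp(−a(θ − b)))
P_1 = 1/(1+e^{3.0450}) = 0.0454
P_2 = 1/(1+e^{0.5460}) = 0.3668
L = P_1 × (1−P_2) = 0.0454 × 0.6332 = 0.02877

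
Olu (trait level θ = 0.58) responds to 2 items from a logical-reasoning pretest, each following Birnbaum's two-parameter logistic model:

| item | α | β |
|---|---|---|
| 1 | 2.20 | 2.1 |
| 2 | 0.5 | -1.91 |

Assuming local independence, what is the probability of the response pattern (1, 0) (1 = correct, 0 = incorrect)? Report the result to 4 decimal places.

0.0076

P(θ) = 1 / (1 + exp(−α(θ − β)))
P_1 = 1/(1+e^{3.3440}) = 0.0341
P_2 = 1/(1+e^{-1.2450}) = 0.7764
L = P_1 × (1−P_2) = 0.0341 × 0.2236 = 0.00762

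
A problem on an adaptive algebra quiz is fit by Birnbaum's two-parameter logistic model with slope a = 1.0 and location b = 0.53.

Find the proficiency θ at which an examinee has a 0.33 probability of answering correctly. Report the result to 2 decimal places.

-0.18

P(θ) = 1 / (1 + exp(−a(θ − b)))
logit = ln(0.3300/0.6700) = -0.7082
θ = b + logit/(a) = 0.53 + (-0.7082)/1.0000 = -0.1782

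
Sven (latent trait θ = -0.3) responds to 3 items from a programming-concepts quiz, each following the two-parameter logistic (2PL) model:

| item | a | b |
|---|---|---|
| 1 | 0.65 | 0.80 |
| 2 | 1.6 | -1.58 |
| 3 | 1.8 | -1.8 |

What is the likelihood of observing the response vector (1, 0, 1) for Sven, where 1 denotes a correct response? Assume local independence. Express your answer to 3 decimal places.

0.035

P(θ) = 1 / (1 + exp(−a(θ − b)))
P_1 = 1/(1+e^{0.7150}) = 0.3285
P_2 = 1/(1+e^{-2.0480}) = 0.8857
P_3 = 1/(1+e^{-2.7000}) = 0.9370
L = P_1 × (1−P_2) × P_3 = 0.3285 × 0.1143 × 0.9370 = 0.03517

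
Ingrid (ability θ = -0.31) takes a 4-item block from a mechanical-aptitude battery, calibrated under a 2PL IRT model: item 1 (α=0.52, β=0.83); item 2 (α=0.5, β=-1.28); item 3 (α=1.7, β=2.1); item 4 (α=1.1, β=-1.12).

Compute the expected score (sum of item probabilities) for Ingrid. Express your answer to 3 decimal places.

1.700

P(θ) = 1 / (1 + exp(−α(θ − β)))
P_1 = 1/(1+e^{0.5928}) = 0.3560
P_2 = 1/(1+e^{-0.4850}) = 0.6189
P_3 = 1/(1+e^{4.0970}) = 0.0164
P_4 = 1/(1+e^{-0.8910}) = 0.7091
E[score] = 0.3560 + 0.6189 + 0.0164 + 0.7091 = 1.7004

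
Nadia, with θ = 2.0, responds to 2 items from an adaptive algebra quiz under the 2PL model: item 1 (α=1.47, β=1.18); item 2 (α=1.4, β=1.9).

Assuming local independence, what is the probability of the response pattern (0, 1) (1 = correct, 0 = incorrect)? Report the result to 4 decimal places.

P(θ) = 1 / (1 + exp(−α(θ − β)))
P_1 = 1/(1+e^{-1.2054}) = 0.7695
P_2 = 1/(1+e^{-0.1400}) = 0.5349
L = (1−P_1) × P_2 = 0.2305 × 0.5349 = 0.12331

0.1233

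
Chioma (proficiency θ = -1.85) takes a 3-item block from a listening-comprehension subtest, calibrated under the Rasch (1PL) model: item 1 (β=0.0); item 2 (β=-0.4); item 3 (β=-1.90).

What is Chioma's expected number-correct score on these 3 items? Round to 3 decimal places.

P(θ) = 1 / (1 + exp(−(θ − β)))
P_1 = 1/(1+e^{1.8500}) = 0.1359
P_2 = 1/(1+e^{1.4500}) = 0.1900
P_3 = 1/(1+e^{-0.0500}) = 0.5125
E[score] = 0.1359 + 0.1900 + 0.5125 = 0.8384

0.838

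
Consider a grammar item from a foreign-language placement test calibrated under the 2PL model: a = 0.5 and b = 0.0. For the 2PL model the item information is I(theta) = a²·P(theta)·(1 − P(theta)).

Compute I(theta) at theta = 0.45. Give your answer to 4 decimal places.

0.0617

P = 1/(1+e^{-0.2250}) = 0.5560
P(1−P) = 0.5560 × 0.4440 = 0.2469
I = a² × P(1−P) = 0.5² × 0.2469 = 0.06172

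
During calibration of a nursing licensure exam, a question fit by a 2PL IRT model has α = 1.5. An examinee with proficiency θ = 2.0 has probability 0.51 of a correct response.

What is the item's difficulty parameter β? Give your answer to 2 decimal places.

1.97

P(θ) = 1 / (1 + exp(−α(θ − β)))
logit(0.51) = ln(0.51/0.49) = 0.0400
β = θ − logit/(α) = 2.0 − 0.0400/1.5000 = 1.9733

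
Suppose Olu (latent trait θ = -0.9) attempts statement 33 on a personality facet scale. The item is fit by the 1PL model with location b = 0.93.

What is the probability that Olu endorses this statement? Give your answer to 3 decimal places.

0.138

P(θ) = 1 / (1 + exp(−(θ − b)))
Exponent: (-0.9 − 0.93) = -1.8300
1/(1 + e^{1.8300}) = 0.1382
P = 0.1382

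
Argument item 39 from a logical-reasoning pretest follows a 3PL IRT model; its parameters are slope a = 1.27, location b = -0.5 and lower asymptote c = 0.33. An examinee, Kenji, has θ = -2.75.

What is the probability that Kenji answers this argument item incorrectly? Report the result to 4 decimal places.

0.6336

P(θ) = c + (1 − c) · 1 / (1 + exp(−a(θ − b)))
Exponent: 1.27 × (-2.75 − (-0.5)) = -2.8575
1/(1 + e^{2.8575}) = 0.0543
P = 0.33 + 0.67 × 0.0543 = 0.3664
P(incorrect) = 1 − 0.3664 = 0.6336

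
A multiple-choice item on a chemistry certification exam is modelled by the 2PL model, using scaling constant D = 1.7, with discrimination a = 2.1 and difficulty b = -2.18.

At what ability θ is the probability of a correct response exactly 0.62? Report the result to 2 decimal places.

-2.04

P(θ) = 1 / (1 + exp(−D·a(θ − b)))
logit = ln(0.6200/0.3800) = 0.4895
θ = b + logit/(1.7·a) = -2.18 + 0.4895/3.5700 = -2.0429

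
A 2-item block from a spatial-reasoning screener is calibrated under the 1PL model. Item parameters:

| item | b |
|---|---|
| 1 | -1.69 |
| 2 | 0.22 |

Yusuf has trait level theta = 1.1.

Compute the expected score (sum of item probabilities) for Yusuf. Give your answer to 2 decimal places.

P(theta) = 1 / (1 + exp(−(theta − b)))
P_1 = 1/(1+e^{-2.7900}) = 0.9421
P_2 = 1/(1+e^{-0.8800}) = 0.7068
E[score] = 0.9421 + 0.7068 = 1.6490

1.65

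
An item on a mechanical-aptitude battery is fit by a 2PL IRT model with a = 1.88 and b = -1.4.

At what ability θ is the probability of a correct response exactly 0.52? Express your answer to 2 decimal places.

-1.36

P(θ) = 1 / (1 + exp(−a(θ − b)))
logit = ln(0.5200/0.4800) = 0.0800
θ = b + logit/(a) = -1.4 + 0.0800/1.8800 = -1.3574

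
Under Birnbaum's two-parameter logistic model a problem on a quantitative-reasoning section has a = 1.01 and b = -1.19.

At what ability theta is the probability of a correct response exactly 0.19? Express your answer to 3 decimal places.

P(theta) = 1 / (1 + exp(−a(theta − b)))
logit = ln(0.1900/0.8100) = -1.4500
theta = b + logit/(a) = -1.19 + (-1.4500)/1.0100 = -2.6257

-2.626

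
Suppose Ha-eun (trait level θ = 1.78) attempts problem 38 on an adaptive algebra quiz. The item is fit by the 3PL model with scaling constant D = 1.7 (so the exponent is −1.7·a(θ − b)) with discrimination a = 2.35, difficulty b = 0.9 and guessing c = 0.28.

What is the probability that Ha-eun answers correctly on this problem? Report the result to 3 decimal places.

P(θ) = c + (1 − c) · 1 / (1 + exp(−D·a(θ − b)))
Exponent: 1.7 × 2.35 × (1.78 − 0.9) = 3.5156
1/(1 + e^{-3.5156}) = 0.9711
P = 0.28 + 0.72 × 0.9711 = 0.9792

0.979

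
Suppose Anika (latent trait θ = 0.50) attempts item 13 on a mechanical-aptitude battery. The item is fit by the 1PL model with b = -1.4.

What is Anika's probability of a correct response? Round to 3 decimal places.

0.870

P(θ) = 1 / (1 + exp(−(θ − b)))
Exponent: (0.50 − (-1.4)) = 1.9000
1/(1 + e^{-1.9000}) = 0.8699
P = 0.8699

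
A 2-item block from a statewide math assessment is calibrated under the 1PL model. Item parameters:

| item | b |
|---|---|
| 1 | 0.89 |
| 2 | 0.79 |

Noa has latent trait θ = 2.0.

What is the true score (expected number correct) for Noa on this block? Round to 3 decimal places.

P(θ) = 1 / (1 + exp(−(θ − b)))
P_1 = 1/(1+e^{-1.1100}) = 0.7521
P_2 = 1/(1+e^{-1.2100}) = 0.7703
E[score] = 0.7521 + 0.7703 = 1.5224

1.522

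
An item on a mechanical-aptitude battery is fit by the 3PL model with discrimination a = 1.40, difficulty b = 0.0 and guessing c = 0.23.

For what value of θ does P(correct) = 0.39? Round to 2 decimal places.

-0.96

P(θ) = c + (1 − c) · 1 / (1 + exp(−a(θ − b)))
Remove guessing floor: (0.39 − 0.23)/(1 − 0.23) = 0.2078
logit = ln(0.2078/0.7922) = -1.3383
θ = b + logit/(a) = 0.0 + (-1.3383)/1.4000 = -0.9559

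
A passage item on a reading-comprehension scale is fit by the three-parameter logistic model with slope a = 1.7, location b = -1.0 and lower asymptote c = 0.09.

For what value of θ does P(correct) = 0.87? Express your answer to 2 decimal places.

0.05

P(θ) = c + (1 − c) · 1 / (1 + exp(−a(θ − b)))
Remove guessing floor: (0.87 − 0.09)/(1 − 0.09) = 0.8571
logit = ln(0.8571/0.1429) = 1.7918
θ = b + logit/(a) = -1.0 + 1.7918/1.7000 = 0.0540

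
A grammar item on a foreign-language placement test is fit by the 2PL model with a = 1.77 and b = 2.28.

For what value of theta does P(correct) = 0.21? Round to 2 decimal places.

P(theta) = 1 / (1 + exp(−a(theta − b)))
logit = ln(0.2100/0.7900) = -1.3249
theta = b + logit/(a) = 2.28 + (-1.3249)/1.7700 = 1.5315

1.53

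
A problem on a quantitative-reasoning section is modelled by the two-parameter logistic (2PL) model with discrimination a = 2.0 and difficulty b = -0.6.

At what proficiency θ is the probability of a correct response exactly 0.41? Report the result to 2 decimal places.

P(θ) = 1 / (1 + exp(−a(θ − b)))
logit = ln(0.4100/0.5900) = -0.3640
θ = b + logit/(a) = -0.6 + (-0.3640)/2.0000 = -0.7820

-0.78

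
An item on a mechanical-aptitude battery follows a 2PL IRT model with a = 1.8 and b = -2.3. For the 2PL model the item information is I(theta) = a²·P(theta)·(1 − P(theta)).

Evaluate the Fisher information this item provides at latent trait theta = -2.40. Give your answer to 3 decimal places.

P = 1/(1+e^{0.1800}) = 0.4551
P(1−P) = 0.4551 × 0.5449 = 0.2480
I = a² × P(1−P) = 1.8² × 0.2480 = 0.80347

0.803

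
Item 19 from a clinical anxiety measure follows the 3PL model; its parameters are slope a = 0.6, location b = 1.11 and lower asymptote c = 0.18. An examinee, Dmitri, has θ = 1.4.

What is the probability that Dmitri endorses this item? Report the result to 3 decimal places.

P(θ) = c + (1 − c) · 1 / (1 + exp(−a(θ − b)))
Exponent: 0.6 × (1.4 − 1.11) = 0.1740
1/(1 + e^{-0.1740}) = 0.5434
P = 0.18 + 0.82 × 0.5434 = 0.6256

0.626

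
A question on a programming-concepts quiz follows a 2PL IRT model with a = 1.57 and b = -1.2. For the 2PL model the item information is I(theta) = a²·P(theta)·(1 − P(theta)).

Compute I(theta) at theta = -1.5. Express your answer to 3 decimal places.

P = 1/(1+e^{0.4710}) = 0.3844
P(1−P) = 0.3844 × 0.6156 = 0.2366
I = a² × P(1−P) = 1.57² × 0.2366 = 0.58327

0.583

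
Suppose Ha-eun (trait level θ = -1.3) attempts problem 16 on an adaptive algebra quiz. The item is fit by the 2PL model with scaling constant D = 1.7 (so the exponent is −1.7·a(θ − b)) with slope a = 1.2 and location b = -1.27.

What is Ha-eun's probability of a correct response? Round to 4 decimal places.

P(θ) = 1 / (1 + exp(−D·a(θ − b)))
Exponent: 1.7 × 1.2 × (-1.3 − (-1.27)) = -0.0612
1/(1 + e^{0.0612}) = 0.4847
P = 0.4847

0.4847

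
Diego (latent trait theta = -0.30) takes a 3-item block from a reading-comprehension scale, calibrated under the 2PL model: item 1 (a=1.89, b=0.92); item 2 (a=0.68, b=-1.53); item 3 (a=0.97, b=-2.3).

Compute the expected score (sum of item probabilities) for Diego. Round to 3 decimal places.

1.663

P(theta) = 1 / (1 + exp(−a(theta − b)))
P_1 = 1/(1+e^{2.3058}) = 0.0906
P_2 = 1/(1+e^{-0.8364}) = 0.6977
P_3 = 1/(1+e^{-1.9400}) = 0.8744
E[score] = 0.0906 + 0.6977 + 0.8744 = 1.6627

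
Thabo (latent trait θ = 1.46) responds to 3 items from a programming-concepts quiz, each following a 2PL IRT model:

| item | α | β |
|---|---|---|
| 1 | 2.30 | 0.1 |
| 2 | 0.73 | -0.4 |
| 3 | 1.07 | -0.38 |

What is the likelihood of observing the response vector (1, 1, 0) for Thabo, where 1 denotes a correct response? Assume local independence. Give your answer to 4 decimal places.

P(θ) = 1 / (1 + exp(−α(θ − β)))
P_1 = 1/(1+e^{-3.1280}) = 0.9580
P_2 = 1/(1+e^{-1.3578}) = 0.7954
P_3 = 1/(1+e^{-1.9688}) = 0.8775
L = P_1 × P_2 × (1−P_3) = 0.9580 × 0.7954 × 0.1225 = 0.09336

0.0934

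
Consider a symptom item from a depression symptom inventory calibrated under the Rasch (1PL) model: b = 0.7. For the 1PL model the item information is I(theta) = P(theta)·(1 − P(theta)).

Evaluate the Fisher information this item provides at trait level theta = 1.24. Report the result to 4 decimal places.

P = 1/(1+e^{-0.5400}) = 0.6318
P(1−P) = 0.6318 × 0.3682 = 0.2326
I = P(1−P) = 0.23263

0.2326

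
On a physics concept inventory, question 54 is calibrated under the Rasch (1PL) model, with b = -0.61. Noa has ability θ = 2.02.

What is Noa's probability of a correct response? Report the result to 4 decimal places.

0.9328

P(θ) = 1 / (1 + exp(−(θ − b)))
Exponent: (2.02 − (-0.61)) = 2.6300
1/(1 + e^{-2.6300}) = 0.9328
P = 0.9328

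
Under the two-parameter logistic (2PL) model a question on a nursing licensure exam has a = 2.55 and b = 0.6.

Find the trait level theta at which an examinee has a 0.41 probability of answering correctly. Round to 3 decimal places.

P(theta) = 1 / (1 + exp(−a(theta − b)))
logit = ln(0.4100/0.5900) = -0.3640
theta = b + logit/(a) = 0.6 + (-0.3640)/2.5500 = 0.4573

0.457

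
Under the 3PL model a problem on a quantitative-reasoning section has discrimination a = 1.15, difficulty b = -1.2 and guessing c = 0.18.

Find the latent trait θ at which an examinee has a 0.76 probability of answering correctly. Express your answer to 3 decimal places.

-0.433

P(θ) = c + (1 − c) · 1 / (1 + exp(−a(θ − b)))
Remove guessing floor: (0.76 − 0.18)/(1 − 0.18) = 0.7073
logit = ln(0.7073/0.2927) = 0.8824
θ = b + logit/(a) = -1.2 + 0.8824/1.1500 = -0.4327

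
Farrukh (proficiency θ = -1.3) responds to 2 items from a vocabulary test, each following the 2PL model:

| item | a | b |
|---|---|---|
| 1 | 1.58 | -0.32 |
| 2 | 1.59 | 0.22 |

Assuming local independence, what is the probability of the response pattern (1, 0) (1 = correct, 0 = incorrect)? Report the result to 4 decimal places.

P(θ) = 1 / (1 + exp(−a(θ − b)))
P_1 = 1/(1+e^{1.5484}) = 0.1753
P_2 = 1/(1+e^{2.4168}) = 0.0819
L = P_1 × (1−P_2) = 0.1753 × 0.9181 = 0.16096

0.1610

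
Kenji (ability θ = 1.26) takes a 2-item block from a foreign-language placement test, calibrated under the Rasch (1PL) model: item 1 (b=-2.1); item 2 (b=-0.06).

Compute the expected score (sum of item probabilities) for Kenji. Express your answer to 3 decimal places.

P(θ) = 1 / (1 + exp(−(θ − b)))
P_1 = 1/(1+e^{-3.3600}) = 0.9664
P_2 = 1/(1+e^{-1.3200}) = 0.7892
E[score] = 0.9664 + 0.7892 = 1.7556

1.756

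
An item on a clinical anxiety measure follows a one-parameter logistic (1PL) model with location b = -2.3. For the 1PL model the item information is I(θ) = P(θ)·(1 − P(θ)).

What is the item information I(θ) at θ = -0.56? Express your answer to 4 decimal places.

P = 1/(1+e^{-1.7400}) = 0.8507
P(1−P) = 0.8507 × 0.1493 = 0.1270
I = P(1−P) = 0.12702

0.1270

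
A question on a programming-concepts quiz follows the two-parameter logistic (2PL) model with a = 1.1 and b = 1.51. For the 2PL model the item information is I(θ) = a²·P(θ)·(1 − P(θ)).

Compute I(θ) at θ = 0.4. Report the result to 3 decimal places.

P = 1/(1+e^{1.2210}) = 0.2278
P(1−P) = 0.2278 × 0.7722 = 0.1759
I = a² × P(1−P) = 1.1² × 0.1759 = 0.21282

0.213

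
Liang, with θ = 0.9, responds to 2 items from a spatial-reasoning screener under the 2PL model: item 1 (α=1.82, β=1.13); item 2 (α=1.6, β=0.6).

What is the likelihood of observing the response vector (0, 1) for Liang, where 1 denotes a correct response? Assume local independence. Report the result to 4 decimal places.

P(θ) = 1 / (1 + exp(−α(θ − β)))
P_1 = 1/(1+e^{0.4186}) = 0.3969
P_2 = 1/(1+e^{-0.4800}) = 0.6177
L = (1−P_1) × P_2 = 0.6031 × 0.6177 = 0.37259

0.3726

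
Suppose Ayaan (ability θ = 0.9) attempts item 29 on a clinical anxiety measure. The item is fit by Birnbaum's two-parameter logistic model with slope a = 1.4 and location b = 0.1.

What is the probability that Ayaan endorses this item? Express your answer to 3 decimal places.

0.754

P(θ) = 1 / (1 + exp(−a(θ − b)))
Exponent: 1.4 × (0.9 − 0.1) = 1.1200
1/(1 + e^{-1.1200}) = 0.7540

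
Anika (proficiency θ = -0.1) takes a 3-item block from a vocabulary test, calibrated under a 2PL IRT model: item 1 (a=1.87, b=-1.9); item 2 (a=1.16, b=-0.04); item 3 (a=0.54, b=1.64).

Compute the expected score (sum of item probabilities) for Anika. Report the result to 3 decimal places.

P(θ) = 1 / (1 + exp(−a(θ − b)))
P_1 = 1/(1+e^{-3.3660}) = 0.9666
P_2 = 1/(1+e^{0.0696}) = 0.4826
P_3 = 1/(1+e^{0.9396}) = 0.2810
E[score] = 0.9666 + 0.4826 + 0.2810 = 1.7302

1.730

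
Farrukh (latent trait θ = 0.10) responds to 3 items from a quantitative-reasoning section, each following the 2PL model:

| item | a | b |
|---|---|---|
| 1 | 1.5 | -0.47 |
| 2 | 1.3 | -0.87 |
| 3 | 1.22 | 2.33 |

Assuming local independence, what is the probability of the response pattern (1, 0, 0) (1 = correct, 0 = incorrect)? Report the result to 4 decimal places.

P(θ) = 1 / (1 + exp(−a(θ − b)))
P_1 = 1/(1+e^{-0.8550}) = 0.7016
P_2 = 1/(1+e^{-1.2610}) = 0.7792
P_3 = 1/(1+e^{2.7206}) = 0.0618
L = P_1 × (1−P_2) × (1−P_3) = 0.7016 × 0.2208 × 0.9382 = 0.14535

0.1453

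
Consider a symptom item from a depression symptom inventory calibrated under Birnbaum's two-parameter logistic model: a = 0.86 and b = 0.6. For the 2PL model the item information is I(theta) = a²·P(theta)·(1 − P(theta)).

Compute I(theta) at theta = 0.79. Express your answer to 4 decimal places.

0.1837

P = 1/(1+e^{-0.1634}) = 0.5408
P(1−P) = 0.5408 × 0.4592 = 0.2483
I = a² × P(1−P) = 0.86² × 0.2483 = 0.18367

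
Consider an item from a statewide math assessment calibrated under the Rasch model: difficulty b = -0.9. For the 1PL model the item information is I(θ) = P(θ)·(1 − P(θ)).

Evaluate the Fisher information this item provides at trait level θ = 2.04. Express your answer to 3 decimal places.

P = 1/(1+e^{-2.9400}) = 0.9498
P(1−P) = 0.9498 × 0.0502 = 0.0477
I = P(1−P) = 0.04769

0.048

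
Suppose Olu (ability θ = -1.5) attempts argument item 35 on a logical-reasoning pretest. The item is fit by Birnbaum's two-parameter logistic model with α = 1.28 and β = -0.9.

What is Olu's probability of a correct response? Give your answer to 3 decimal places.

0.317

P(θ) = 1 / (1 + exp(−α(θ − β)))
Exponent: 1.28 × (-1.5 − (-0.9)) = -0.7680
1/(1 + e^{0.7680}) = 0.3169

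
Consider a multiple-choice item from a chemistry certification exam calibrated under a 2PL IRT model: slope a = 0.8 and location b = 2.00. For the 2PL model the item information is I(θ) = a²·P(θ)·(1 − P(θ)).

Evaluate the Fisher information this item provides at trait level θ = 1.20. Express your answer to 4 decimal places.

P = 1/(1+e^{0.6400}) = 0.3452
P(1−P) = 0.3452 × 0.6548 = 0.2261
I = a² × P(1−P) = 0.8² × 0.2261 = 0.14467

0.1447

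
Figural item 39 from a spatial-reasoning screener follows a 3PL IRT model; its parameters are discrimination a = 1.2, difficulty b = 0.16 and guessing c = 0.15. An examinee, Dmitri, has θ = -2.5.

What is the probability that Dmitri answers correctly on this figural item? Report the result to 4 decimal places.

P(θ) = c + (1 − c) · 1 / (1 + exp(−a(θ − b)))
Exponent: 1.2 × (-2.5 − 0.16) = -3.1920
1/(1 + e^{3.1920}) = 0.0395
P = 0.15 + 0.85 × 0.0395 = 0.1835

0.1835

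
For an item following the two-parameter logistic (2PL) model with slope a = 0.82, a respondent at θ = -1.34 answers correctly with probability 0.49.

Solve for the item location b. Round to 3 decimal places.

-1.291

P(θ) = 1 / (1 + exp(−a(θ − b)))
logit(0.49) = ln(0.49/0.51) = -0.0400
b = θ − logit/(a) = -1.34 − (-0.0400)/0.8200 = -1.2912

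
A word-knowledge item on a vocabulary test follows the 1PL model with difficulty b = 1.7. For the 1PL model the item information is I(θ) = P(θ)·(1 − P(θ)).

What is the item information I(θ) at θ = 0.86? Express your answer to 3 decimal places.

P = 1/(1+e^{0.8400}) = 0.3015
P(1−P) = 0.3015 × 0.6985 = 0.2106
I = P(1−P) = 0.21061

0.211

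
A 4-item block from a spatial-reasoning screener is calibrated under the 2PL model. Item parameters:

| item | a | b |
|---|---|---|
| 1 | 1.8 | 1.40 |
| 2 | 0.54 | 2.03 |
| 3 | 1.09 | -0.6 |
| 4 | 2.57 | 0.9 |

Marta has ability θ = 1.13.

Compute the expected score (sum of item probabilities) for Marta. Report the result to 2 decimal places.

P(θ) = 1 / (1 + exp(−a(θ − b)))
P_1 = 1/(1+e^{0.4860}) = 0.3808
P_2 = 1/(1+e^{0.4860}) = 0.3808
P_3 = 1/(1+e^{-1.8857}) = 0.8683
P_4 = 1/(1+e^{-0.5911}) = 0.6436
E[score] = 0.3808 + 0.3808 + 0.8683 + 0.6436 = 2.2736

2.27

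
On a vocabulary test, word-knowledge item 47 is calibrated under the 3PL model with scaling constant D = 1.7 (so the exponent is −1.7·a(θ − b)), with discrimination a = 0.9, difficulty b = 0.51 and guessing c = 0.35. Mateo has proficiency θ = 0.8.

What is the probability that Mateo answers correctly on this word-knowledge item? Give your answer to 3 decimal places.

P(θ) = c + (1 − c) · 1 / (1 + exp(−D·a(θ − b)))
Exponent: 1.7 × 0.9 × (0.8 − 0.51) = 0.4437
1/(1 + e^{-0.4437}) = 0.6091
P = 0.35 + 0.65 × 0.6091 = 0.7459

0.746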